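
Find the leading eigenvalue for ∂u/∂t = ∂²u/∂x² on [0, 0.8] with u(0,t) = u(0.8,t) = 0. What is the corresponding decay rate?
Eigenvalues: λₙ = n²π²/0.8².
First three modes:
  n=1: λ₁ = π²/0.8² ≈ 15.421
  n=2: λ₂ = 4π²/0.8² ≈ 61.685 (4× faster decay)
  n=3: λ₃ = 9π²/0.8² ≈ 138.791 (9× faster decay)
As t → ∞, higher modes decay exponentially faster. The n=1 mode dominates: u ~ c₁ sin(πx/0.8) e^{-λ₁t}.
Decay rate: λ₁ = π²/0.8² ≈ 15.421.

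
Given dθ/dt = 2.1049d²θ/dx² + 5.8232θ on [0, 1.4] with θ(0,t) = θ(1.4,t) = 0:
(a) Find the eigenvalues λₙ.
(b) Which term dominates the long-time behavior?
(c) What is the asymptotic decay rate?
Eigenvalues: λₙ = 2.1049n²π²/1.4² - 5.8232.
First three modes:
  n=1: λ₁ = 2.1049π²/1.4² - 5.8232 ≈ 4.776
  n=2: λ₂ = 8.4196π²/1.4² - 5.8232 ≈ 36.574
  n=3: λ₃ = 18.9441π²/1.4² - 5.8232 ≈ 89.57
Since 2.1049π²/1.4² ≈ 10.599 > 5.8232, all λₙ > 0.
The n=1 mode decays slowest → dominates as t → ∞.
Asymptotic: θ ~ c₁ sin(πx/1.4) e^{-λ₁t} with decay rate λ₁ ≈ 4.776.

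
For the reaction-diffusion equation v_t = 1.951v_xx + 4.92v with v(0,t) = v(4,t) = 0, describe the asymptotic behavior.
v grows unboundedly. Reaction dominates diffusion (r=4.92 > κπ²/L²≈1.2); solution grows exponentially.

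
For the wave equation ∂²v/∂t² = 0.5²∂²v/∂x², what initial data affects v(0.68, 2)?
Domain of dependence: [-0.32, 1.68]. Signals travel at speed 0.5, so data within |x - 0.68| ≤ 0.5·2 = 1 can reach the point.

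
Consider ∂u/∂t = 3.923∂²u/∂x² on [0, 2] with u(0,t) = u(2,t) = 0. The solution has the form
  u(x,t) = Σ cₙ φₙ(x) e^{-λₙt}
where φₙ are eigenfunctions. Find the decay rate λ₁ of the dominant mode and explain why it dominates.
Eigenvalues: λₙ = 3.923n²π²/2².
First three modes:
  n=1: λ₁ = 3.923π²/2² ≈ 9.68
  n=2: λ₂ = 15.692π²/2² ≈ 38.718 (4× faster decay)
  n=3: λ₃ = 35.307π²/2² ≈ 87.117 (9× faster decay)
As t → ∞, higher modes decay exponentially faster. The n=1 mode dominates: u ~ c₁ sin(πx/2) e^{-λ₁t}.
Decay rate: λ₁ = 3.923π²/2² ≈ 9.68.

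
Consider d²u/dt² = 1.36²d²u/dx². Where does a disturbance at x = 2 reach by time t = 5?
Domain of influence: [-4.8, 8.8]. Data at x = 2 spreads outward at speed 1.36.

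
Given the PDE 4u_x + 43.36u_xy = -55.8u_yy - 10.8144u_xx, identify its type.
Rewriting in standard form: 10.8144u_xx + 43.36u_xy + 55.8u_yy + 4u_x = 0. The second-order coefficients are A = 10.8144, B = 43.36, C = 55.8. Since B² - 4AC = -533.68448 < 0, this is an elliptic PDE.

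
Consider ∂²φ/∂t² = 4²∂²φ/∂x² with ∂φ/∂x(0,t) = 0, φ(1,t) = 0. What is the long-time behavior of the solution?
As t → ∞, φ oscillates (no decay). Energy is conserved; the solution oscillates indefinitely as standing waves.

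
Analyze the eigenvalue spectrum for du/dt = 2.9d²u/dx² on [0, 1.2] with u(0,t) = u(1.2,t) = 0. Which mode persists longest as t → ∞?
Eigenvalues: λₙ = 2.9n²π²/1.2².
First three modes:
  n=1: λ₁ = 2.9π²/1.2² ≈ 19.876
  n=2: λ₂ = 11.6π²/1.2² ≈ 79.505 (4× faster decay)
  n=3: λ₃ = 26.1π²/1.2² ≈ 178.887 (9× faster decay)
As t → ∞, higher modes decay exponentially faster. The n=1 mode dominates: u ~ c₁ sin(πx/1.2) e^{-λ₁t}.
Decay rate: λ₁ = 2.9π²/1.2² ≈ 19.876.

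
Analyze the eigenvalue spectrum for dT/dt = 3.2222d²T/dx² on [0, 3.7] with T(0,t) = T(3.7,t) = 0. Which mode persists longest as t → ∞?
Eigenvalues: λₙ = 3.2222n²π²/3.7².
First three modes:
  n=1: λ₁ = 3.2222π²/3.7² ≈ 2.323
  n=2: λ₂ = 12.8888π²/3.7² ≈ 9.292 (4× faster decay)
  n=3: λ₃ = 28.9998π²/3.7² ≈ 20.907 (9× faster decay)
As t → ∞, higher modes decay exponentially faster. The n=1 mode dominates: T ~ c₁ sin(πx/3.7) e^{-λ₁t}.
Decay rate: λ₁ = 3.2222π²/3.7² ≈ 2.323.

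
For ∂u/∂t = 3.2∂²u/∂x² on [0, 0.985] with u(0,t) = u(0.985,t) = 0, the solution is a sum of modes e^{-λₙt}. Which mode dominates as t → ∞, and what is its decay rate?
Eigenvalues: λₙ = 3.2n²π²/0.985².
First three modes:
  n=1: λ₁ = 3.2π²/0.985² ≈ 32.552
  n=2: λ₂ = 12.8π²/0.985² ≈ 130.208 (4× faster decay)
  n=3: λ₃ = 28.8π²/0.985² ≈ 292.968 (9× faster decay)
As t → ∞, higher modes decay exponentially faster. The n=1 mode dominates: u ~ c₁ sin(πx/0.985) e^{-λ₁t}.
Decay rate: λ₁ = 3.2π²/0.985² ≈ 32.552.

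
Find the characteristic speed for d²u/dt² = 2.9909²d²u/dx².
Speed = 2.9909. Information travels along characteristics x = x₀ ± 2.9909t.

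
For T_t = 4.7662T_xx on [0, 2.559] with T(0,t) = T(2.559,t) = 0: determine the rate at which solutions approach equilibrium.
Eigenvalues: λₙ = 4.7662n²π²/2.559².
First three modes:
  n=1: λ₁ = 4.7662π²/2.559² ≈ 7.183
  n=2: λ₂ = 19.0648π²/2.559² ≈ 28.734 (4× faster decay)
  n=3: λ₃ = 42.8958π²/2.559² ≈ 64.651 (9× faster decay)
As t → ∞, higher modes decay exponentially faster. The n=1 mode dominates: T ~ c₁ sin(πx/2.559) e^{-λ₁t}.
Decay rate: λ₁ = 4.7662π²/2.559² ≈ 7.183.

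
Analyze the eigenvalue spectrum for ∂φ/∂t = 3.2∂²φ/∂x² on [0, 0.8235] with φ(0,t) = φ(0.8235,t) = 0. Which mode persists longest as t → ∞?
Eigenvalues: λₙ = 3.2n²π²/0.8235².
First three modes:
  n=1: λ₁ = 3.2π²/0.8235² ≈ 46.572
  n=2: λ₂ = 12.8π²/0.8235² ≈ 186.287 (4× faster decay)
  n=3: λ₃ = 28.8π²/0.8235² ≈ 419.146 (9× faster decay)
As t → ∞, higher modes decay exponentially faster. The n=1 mode dominates: φ ~ c₁ sin(πx/0.8235) e^{-λ₁t}.
Decay rate: λ₁ = 3.2π²/0.8235² ≈ 46.572.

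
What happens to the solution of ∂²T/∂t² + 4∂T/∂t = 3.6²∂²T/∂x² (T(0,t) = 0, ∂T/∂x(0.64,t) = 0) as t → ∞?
T → 0. Damping (γ=4) dissipates energy; oscillations decay exponentially.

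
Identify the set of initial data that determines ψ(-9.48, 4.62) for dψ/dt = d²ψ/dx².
The entire real line. The heat equation has infinite propagation speed: any initial disturbance instantly affects all points (though exponentially small far away).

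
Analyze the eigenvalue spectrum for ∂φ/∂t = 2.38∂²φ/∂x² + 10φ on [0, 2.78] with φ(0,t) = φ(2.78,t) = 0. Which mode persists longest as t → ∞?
Eigenvalues: λₙ = 2.38n²π²/2.78² - 10.
First three modes:
  n=1: λ₁ = 2.38π²/2.78² - 10 ≈ -6.961
  n=2: λ₂ = 9.52π²/2.78² - 10 ≈ 2.158
  n=3: λ₃ = 21.42π²/2.78² - 10 ≈ 17.355
Since 2.38π²/2.78² ≈ 3.039 < 10, λ₁ < 0.
The n=1 mode grows fastest (−λₙ is largest for n=1) → dominates.
Asymptotic: φ ~ c₁ sin(πx/2.78) e^{6.961t} (exponential growth at rate −λ₁ ≈ 6.961).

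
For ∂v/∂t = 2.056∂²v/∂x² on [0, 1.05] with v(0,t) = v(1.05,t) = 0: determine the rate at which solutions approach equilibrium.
Eigenvalues: λₙ = 2.056n²π²/1.05².
First three modes:
  n=1: λ₁ = 2.056π²/1.05² ≈ 18.405
  n=2: λ₂ = 8.224π²/1.05² ≈ 73.621 (4× faster decay)
  n=3: λ₃ = 18.504π²/1.05² ≈ 165.648 (9× faster decay)
As t → ∞, higher modes decay exponentially faster. The n=1 mode dominates: v ~ c₁ sin(πx/1.05) e^{-λ₁t}.
Decay rate: λ₁ = 2.056π²/1.05² ≈ 18.405.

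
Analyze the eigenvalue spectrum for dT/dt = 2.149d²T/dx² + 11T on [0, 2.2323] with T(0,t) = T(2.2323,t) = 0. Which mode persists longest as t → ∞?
Eigenvalues: λₙ = 2.149n²π²/2.2323² - 11.
First three modes:
  n=1: λ₁ = 2.149π²/2.2323² - 11 ≈ -6.744
  n=2: λ₂ = 8.596π²/2.2323² - 11 ≈ 6.025
  n=3: λ₃ = 19.341π²/2.2323² - 11 ≈ 27.307
Since 2.149π²/2.2323² ≈ 4.256 < 11, λ₁ < 0.
The n=1 mode grows fastest (−λₙ is largest for n=1) → dominates.
Asymptotic: T ~ c₁ sin(πx/2.2323) e^{6.744t} (exponential growth at rate −λ₁ ≈ 6.744).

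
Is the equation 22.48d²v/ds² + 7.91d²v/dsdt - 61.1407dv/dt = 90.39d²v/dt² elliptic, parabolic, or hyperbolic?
Rewriting in standard form: 22.48d²v/ds² + 7.91d²v/dsdt - 90.39d²v/dt² - 61.1407dv/dt = 0. Computing B² - 4AC with A = 22.48, B = 7.91, C = -90.39: discriminant = 8190.4369 (positive). Answer: hyperbolic.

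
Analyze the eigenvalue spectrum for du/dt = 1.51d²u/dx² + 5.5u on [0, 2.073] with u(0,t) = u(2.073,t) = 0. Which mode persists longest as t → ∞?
Eigenvalues: λₙ = 1.51n²π²/2.073² - 5.5.
First three modes:
  n=1: λ₁ = 1.51π²/2.073² - 5.5 ≈ -2.032
  n=2: λ₂ = 6.04π²/2.073² - 5.5 ≈ 8.372
  n=3: λ₃ = 13.59π²/2.073² - 5.5 ≈ 25.712
Since 1.51π²/2.073² ≈ 3.468 < 5.5, λ₁ < 0.
The n=1 mode grows fastest (−λₙ is largest for n=1) → dominates.
Asymptotic: u ~ c₁ sin(πx/2.073) e^{2.032t} (exponential growth at rate −λ₁ ≈ 2.032).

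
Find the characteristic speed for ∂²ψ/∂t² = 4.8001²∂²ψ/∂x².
Speed = 4.8001. Information travels along characteristics x = x₀ ± 4.8001t.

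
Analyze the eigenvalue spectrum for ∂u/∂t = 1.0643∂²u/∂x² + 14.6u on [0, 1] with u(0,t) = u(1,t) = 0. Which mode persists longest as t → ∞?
Eigenvalues: λₙ = 1.0643n²π²/1² - 14.6.
First three modes:
  n=1: λ₁ = 1.0643π² - 14.6 ≈ -4.096
  n=2: λ₂ = 4.2572π² - 14.6 ≈ 27.417
  n=3: λ₃ = 9.5787π² - 14.6 ≈ 79.938
Since 1.0643π² ≈ 10.504 < 14.6, λ₁ < 0.
The n=1 mode grows fastest (−λₙ is largest for n=1) → dominates.
Asymptotic: u ~ c₁ sin(πx/1) e^{4.096t} (exponential growth at rate −λ₁ ≈ 4.096).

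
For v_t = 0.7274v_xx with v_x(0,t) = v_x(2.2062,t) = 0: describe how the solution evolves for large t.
v → constant (steady state). Heat is conserved (no flux at boundaries); solution approaches the spatial average.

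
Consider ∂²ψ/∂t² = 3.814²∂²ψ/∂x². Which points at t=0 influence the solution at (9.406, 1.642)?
Domain of dependence: [3.143412, 15.668588]. Signals travel at speed 3.814, so data within |x - 9.406| ≤ 3.814·1.642 = 6.262588 can reach the point.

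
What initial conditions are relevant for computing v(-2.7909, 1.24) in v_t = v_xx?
The entire real line. The heat equation has infinite propagation speed: any initial disturbance instantly affects all points (though exponentially small far away).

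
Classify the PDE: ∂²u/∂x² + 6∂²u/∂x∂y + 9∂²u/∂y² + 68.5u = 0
A = 1, B = 6, C = 9. Discriminant B² - 4AC = 0. Since 0 = 0, parabolic.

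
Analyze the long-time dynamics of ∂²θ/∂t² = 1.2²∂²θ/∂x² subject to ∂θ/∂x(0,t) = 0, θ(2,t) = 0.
Long-time behavior: θ oscillates (no decay). Energy is conserved; the solution oscillates indefinitely as standing waves.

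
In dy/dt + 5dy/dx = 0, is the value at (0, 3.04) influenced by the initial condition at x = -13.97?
No. Only data at x = -15.2 affects (0, 3.04). Advection has one-way propagation along characteristics.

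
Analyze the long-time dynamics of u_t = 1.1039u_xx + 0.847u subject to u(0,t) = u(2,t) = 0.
Long-time behavior: u → 0. Diffusion dominates reaction (r=0.847 < κπ²/L²≈2.72); solution decays.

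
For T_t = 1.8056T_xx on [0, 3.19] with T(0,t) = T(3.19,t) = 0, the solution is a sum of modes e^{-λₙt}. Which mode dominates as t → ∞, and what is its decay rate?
Eigenvalues: λₙ = 1.8056n²π²/3.19².
First three modes:
  n=1: λ₁ = 1.8056π²/3.19² ≈ 1.751
  n=2: λ₂ = 7.2224π²/3.19² ≈ 7.005 (4× faster decay)
  n=3: λ₃ = 16.2504π²/3.19² ≈ 15.761 (9× faster decay)
As t → ∞, higher modes decay exponentially faster. The n=1 mode dominates: T ~ c₁ sin(πx/3.19) e^{-λ₁t}.
Decay rate: λ₁ = 1.8056π²/3.19² ≈ 1.751.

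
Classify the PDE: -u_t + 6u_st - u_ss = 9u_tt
Rewriting in standard form: -u_ss + 6u_st - 9u_tt - u_t = 0. A = -1, B = 6, C = -9. Discriminant B² - 4AC = 0. Since 0 = 0, parabolic.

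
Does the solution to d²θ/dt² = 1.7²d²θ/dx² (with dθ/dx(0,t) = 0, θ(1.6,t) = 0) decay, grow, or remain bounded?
θ oscillates (no decay). Energy is conserved; the solution oscillates indefinitely as standing waves.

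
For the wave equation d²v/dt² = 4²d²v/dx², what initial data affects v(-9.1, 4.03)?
Domain of dependence: [-25.22, 7.02]. Signals travel at speed 4, so data within |x - -9.1| ≤ 4·4.03 = 16.12 can reach the point.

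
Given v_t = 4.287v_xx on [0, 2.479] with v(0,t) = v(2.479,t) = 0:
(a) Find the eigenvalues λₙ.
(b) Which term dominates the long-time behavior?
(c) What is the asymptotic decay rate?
Eigenvalues: λₙ = 4.287n²π²/2.479².
First three modes:
  n=1: λ₁ = 4.287π²/2.479² ≈ 6.885
  n=2: λ₂ = 17.148π²/2.479² ≈ 27.54 (4× faster decay)
  n=3: λ₃ = 38.583π²/2.479² ≈ 61.964 (9× faster decay)
As t → ∞, higher modes decay exponentially faster. The n=1 mode dominates: v ~ c₁ sin(πx/2.479) e^{-λ₁t}.
Decay rate: λ₁ = 4.287π²/2.479² ≈ 6.885.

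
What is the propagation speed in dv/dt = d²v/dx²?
Infinite. The heat equation is parabolic, not hyperbolic, so disturbances propagate instantly.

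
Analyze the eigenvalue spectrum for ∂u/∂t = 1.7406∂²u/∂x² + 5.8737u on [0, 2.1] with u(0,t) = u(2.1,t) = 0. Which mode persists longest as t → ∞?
Eigenvalues: λₙ = 1.7406n²π²/2.1² - 5.8737.
First three modes:
  n=1: λ₁ = 1.7406π²/2.1² - 5.8737 ≈ -1.978
  n=2: λ₂ = 6.9624π²/2.1² - 5.8737 ≈ 9.708
  n=3: λ₃ = 15.6654π²/2.1² - 5.8737 ≈ 29.186
Since 1.7406π²/2.1² ≈ 3.895 < 5.8737, λ₁ < 0.
The n=1 mode grows fastest (−λₙ is largest for n=1) → dominates.
Asymptotic: u ~ c₁ sin(πx/2.1) e^{1.978t} (exponential growth at rate −λ₁ ≈ 1.978).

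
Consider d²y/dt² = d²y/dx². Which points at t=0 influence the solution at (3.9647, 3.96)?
Domain of dependence: [0.0047, 7.9247]. Signals travel at speed 1, so data within |x - 3.9647| ≤ 1·3.96 = 3.96 can reach the point.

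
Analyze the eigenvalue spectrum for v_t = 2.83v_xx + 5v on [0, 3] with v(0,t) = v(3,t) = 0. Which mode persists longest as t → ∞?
Eigenvalues: λₙ = 2.83n²π²/3² - 5.
First three modes:
  n=1: λ₁ = 2.83π²/3² - 5 ≈ -1.897
  n=2: λ₂ = 11.32π²/3² - 5 ≈ 7.414
  n=3: λ₃ = 25.47π²/3² - 5 ≈ 22.931
Since 2.83π²/3² ≈ 3.103 < 5, λ₁ < 0.
The n=1 mode grows fastest (−λₙ is largest for n=1) → dominates.
Asymptotic: v ~ c₁ sin(πx/3) e^{1.897t} (exponential growth at rate −λ₁ ≈ 1.897).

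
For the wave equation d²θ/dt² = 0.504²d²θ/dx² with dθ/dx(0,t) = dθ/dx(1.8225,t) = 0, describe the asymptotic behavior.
θ oscillates about a mean that drifts linearly in t (generically unbounded; no decay). There is no damping, so the nonconstant modes persist as standing waves (energy conserved, no decay). But with Neumann conditions at both ends the constant mode has eigenvalue 0: the spatial mean M(t) of θ satisfies M'' = 0, so M(t) = M(0) + M'(0)·t. Unless the initial velocity has zero mean (∫θ_t(x,0)dx = 0), the solution grows linearly in t (unbounded, though not exponentially); if it does have zero mean, the solution stays bounded and simply oscillates.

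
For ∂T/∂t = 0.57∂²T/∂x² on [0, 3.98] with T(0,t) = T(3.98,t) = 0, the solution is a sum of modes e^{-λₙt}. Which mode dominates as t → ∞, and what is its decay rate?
Eigenvalues: λₙ = 0.57n²π²/3.98².
First three modes:
  n=1: λ₁ = 0.57π²/3.98² ≈ 0.355
  n=2: λ₂ = 2.28π²/3.98² ≈ 1.421 (4× faster decay)
  n=3: λ₃ = 5.13π²/3.98² ≈ 3.196 (9× faster decay)
As t → ∞, higher modes decay exponentially faster. The n=1 mode dominates: T ~ c₁ sin(πx/3.98) e^{-λ₁t}.
Decay rate: λ₁ = 0.57π²/3.98² ≈ 0.355.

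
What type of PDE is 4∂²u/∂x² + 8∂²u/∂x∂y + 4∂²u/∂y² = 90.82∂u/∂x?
Rewriting in standard form: 4∂²u/∂x² + 8∂²u/∂x∂y + 4∂²u/∂y² - 90.82∂u/∂x = 0. With A = 4, B = 8, C = 4, the discriminant is 0. This is a parabolic PDE.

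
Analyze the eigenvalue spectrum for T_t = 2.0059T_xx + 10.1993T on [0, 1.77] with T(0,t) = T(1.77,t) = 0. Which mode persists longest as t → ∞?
Eigenvalues: λₙ = 2.0059n²π²/1.77² - 10.1993.
First three modes:
  n=1: λ₁ = 2.0059π²/1.77² - 10.1993 ≈ -3.88
  n=2: λ₂ = 8.0236π²/1.77² - 10.1993 ≈ 15.078
  n=3: λ₃ = 18.0531π²/1.77² - 10.1993 ≈ 46.674
Since 2.0059π²/1.77² ≈ 6.319 < 10.1993, λ₁ < 0.
The n=1 mode grows fastest (−λₙ is largest for n=1) → dominates.
Asymptotic: T ~ c₁ sin(πx/1.77) e^{3.88t} (exponential growth at rate −λ₁ ≈ 3.88).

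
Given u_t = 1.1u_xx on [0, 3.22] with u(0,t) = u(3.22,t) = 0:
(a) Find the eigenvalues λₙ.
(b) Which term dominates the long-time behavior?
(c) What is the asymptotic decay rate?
Eigenvalues: λₙ = 1.1n²π²/3.22².
First three modes:
  n=1: λ₁ = 1.1π²/3.22² ≈ 1.047
  n=2: λ₂ = 4.4π²/3.22² ≈ 4.188 (4× faster decay)
  n=3: λ₃ = 9.9π²/3.22² ≈ 9.424 (9× faster decay)
As t → ∞, higher modes decay exponentially faster. The n=1 mode dominates: u ~ c₁ sin(πx/3.22) e^{-λ₁t}.
Decay rate: λ₁ = 1.1π²/3.22² ≈ 1.047.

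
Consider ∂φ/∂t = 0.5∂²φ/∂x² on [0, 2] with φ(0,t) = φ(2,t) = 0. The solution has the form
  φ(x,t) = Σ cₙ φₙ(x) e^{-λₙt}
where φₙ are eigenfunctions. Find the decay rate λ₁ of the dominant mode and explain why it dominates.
Eigenvalues: λₙ = 0.5n²π²/2².
First three modes:
  n=1: λ₁ = 0.5π²/2² ≈ 1.234
  n=2: λ₂ = 2π²/2² ≈ 4.935 (4× faster decay)
  n=3: λ₃ = 4.5π²/2² ≈ 11.103 (9× faster decay)
As t → ∞, higher modes decay exponentially faster. The n=1 mode dominates: φ ~ c₁ sin(πx/2) e^{-λ₁t}.
Decay rate: λ₁ = 0.5π²/2² ≈ 1.234.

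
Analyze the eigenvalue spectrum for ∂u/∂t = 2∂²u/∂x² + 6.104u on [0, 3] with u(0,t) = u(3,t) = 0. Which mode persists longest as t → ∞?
Eigenvalues: λₙ = 2n²π²/3² - 6.104.
First three modes:
  n=1: λ₁ = 2π²/3² - 6.104 ≈ -3.911
  n=2: λ₂ = 8π²/3² - 6.104 ≈ 2.669
  n=3: λ₃ = 18π²/3² - 6.104 ≈ 13.635
Since 2π²/3² ≈ 2.193 < 6.104, λ₁ < 0.
The n=1 mode grows fastest (−λₙ is largest for n=1) → dominates.
Asymptotic: u ~ c₁ sin(πx/3) e^{3.911t} (exponential growth at rate −λ₁ ≈ 3.911).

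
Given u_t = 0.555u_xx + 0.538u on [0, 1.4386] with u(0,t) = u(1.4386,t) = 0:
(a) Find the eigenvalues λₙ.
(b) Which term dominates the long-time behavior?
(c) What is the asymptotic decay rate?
Eigenvalues: λₙ = 0.555n²π²/1.4386² - 0.538.
First three modes:
  n=1: λ₁ = 0.555π²/1.4386² - 0.538 ≈ 2.109
  n=2: λ₂ = 2.22π²/1.4386² - 0.538 ≈ 10.049
  n=3: λ₃ = 4.995π²/1.4386² - 0.538 ≈ 23.283
Since 0.555π²/1.4386² ≈ 2.647 > 0.538, all λₙ > 0.
The n=1 mode decays slowest → dominates as t → ∞.
Asymptotic: u ~ c₁ sin(πx/1.4386) e^{-λ₁t} with decay rate λ₁ ≈ 2.109.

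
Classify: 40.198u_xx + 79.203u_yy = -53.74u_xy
Rewriting in standard form: 40.198u_xx + 53.74u_xy + 79.203u_yy = 0. Elliptic (discriminant = -9847.221176).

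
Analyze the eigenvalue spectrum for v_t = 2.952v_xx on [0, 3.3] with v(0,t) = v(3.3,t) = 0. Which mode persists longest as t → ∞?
Eigenvalues: λₙ = 2.952n²π²/3.3².
First three modes:
  n=1: λ₁ = 2.952π²/3.3² ≈ 2.675
  n=2: λ₂ = 11.808π²/3.3² ≈ 10.702 (4× faster decay)
  n=3: λ₃ = 26.568π²/3.3² ≈ 24.079 (9× faster decay)
As t → ∞, higher modes decay exponentially faster. The n=1 mode dominates: v ~ c₁ sin(πx/3.3) e^{-λ₁t}.
Decay rate: λ₁ = 2.952π²/3.3² ≈ 2.675.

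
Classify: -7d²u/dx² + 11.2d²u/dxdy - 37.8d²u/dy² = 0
Elliptic (discriminant = -932.96).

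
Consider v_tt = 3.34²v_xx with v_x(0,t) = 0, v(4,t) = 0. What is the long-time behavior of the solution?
As t → ∞, v oscillates (no decay). Energy is conserved; the solution oscillates indefinitely as standing waves.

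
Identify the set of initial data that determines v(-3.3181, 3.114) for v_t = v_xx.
The entire real line. The heat equation has infinite propagation speed: any initial disturbance instantly affects all points (though exponentially small far away).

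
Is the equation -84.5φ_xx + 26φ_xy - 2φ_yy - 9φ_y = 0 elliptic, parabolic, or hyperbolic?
Computing B² - 4AC with A = -84.5, B = 26, C = -2: discriminant = 0 (zero). Answer: parabolic.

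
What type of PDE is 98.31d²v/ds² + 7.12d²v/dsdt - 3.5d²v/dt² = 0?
With A = 98.31, B = 7.12, C = -3.5, the discriminant is 1427.0344. This is a hyperbolic PDE.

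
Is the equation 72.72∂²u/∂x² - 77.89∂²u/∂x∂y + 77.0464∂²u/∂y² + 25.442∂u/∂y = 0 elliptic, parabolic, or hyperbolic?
Computing B² - 4AC with A = 72.72, B = -77.89, C = 77.0464: discriminant = -16344.404732 (negative). Answer: elliptic.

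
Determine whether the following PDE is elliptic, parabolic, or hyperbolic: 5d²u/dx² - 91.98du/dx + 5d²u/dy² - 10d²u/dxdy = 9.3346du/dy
Rewriting in standard form: 5d²u/dx² - 10d²u/dxdy + 5d²u/dy² - 91.98du/dx - 9.3346du/dy = 0. Coefficients: A = 5, B = -10, C = 5. B² - 4AC = 0, which is zero, so the equation is parabolic.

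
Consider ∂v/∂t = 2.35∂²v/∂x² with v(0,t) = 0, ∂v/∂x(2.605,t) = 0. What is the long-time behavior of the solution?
As t → ∞, v → 0. Heat escapes through the Dirichlet boundary.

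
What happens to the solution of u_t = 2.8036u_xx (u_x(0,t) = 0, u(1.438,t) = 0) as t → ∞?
u → 0. Heat escapes through the Dirichlet boundary.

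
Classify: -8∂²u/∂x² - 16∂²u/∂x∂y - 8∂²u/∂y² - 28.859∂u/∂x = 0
Parabolic (discriminant = 0).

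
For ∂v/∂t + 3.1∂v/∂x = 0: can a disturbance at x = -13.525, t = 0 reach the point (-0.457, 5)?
No. Only data at x = -15.957 affects (-0.457, 5). Advection has one-way propagation along characteristics.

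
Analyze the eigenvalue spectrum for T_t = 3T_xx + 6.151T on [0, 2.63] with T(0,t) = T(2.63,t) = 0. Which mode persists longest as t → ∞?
Eigenvalues: λₙ = 3n²π²/2.63² - 6.151.
First three modes:
  n=1: λ₁ = 3π²/2.63² - 6.151 ≈ -1.87
  n=2: λ₂ = 12π²/2.63² - 6.151 ≈ 10.972
  n=3: λ₃ = 27π²/2.63² - 6.151 ≈ 32.375
Since 3π²/2.63² ≈ 4.281 < 6.151, λ₁ < 0.
The n=1 mode grows fastest (−λₙ is largest for n=1) → dominates.
Asymptotic: T ~ c₁ sin(πx/2.63) e^{1.87t} (exponential growth at rate −λ₁ ≈ 1.87).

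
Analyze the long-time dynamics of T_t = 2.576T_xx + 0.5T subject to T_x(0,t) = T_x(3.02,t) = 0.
Long-time behavior: T grows unboundedly. With Neumann BCs the constant mode has diffusion eigenvalue 0, so any r > 0 makes it grow like e^(0.5t); solution grows exponentially.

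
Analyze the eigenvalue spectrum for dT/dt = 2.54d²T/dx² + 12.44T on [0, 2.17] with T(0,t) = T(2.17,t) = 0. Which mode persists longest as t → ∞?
Eigenvalues: λₙ = 2.54n²π²/2.17² - 12.44.
First three modes:
  n=1: λ₁ = 2.54π²/2.17² - 12.44 ≈ -7.116
  n=2: λ₂ = 10.16π²/2.17² - 12.44 ≈ 8.855
  n=3: λ₃ = 22.86π²/2.17² - 12.44 ≈ 35.473
Since 2.54π²/2.17² ≈ 5.324 < 12.44, λ₁ < 0.
The n=1 mode grows fastest (−λₙ is largest for n=1) → dominates.
Asymptotic: T ~ c₁ sin(πx/2.17) e^{7.116t} (exponential growth at rate −λ₁ ≈ 7.116).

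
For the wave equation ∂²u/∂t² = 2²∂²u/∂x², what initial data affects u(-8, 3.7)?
Domain of dependence: [-15.4, -0.6]. Signals travel at speed 2, so data within |x - -8| ≤ 2·3.7 = 7.4 can reach the point.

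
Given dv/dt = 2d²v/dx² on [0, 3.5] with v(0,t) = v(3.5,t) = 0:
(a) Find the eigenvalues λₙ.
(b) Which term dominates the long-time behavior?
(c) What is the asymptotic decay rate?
Eigenvalues: λₙ = 2n²π²/3.5².
First three modes:
  n=1: λ₁ = 2π²/3.5² ≈ 1.611
  n=2: λ₂ = 8π²/3.5² ≈ 6.445 (4× faster decay)
  n=3: λ₃ = 18π²/3.5² ≈ 14.502 (9× faster decay)
As t → ∞, higher modes decay exponentially faster. The n=1 mode dominates: v ~ c₁ sin(πx/3.5) e^{-λ₁t}.
Decay rate: λ₁ = 2π²/3.5² ≈ 1.611.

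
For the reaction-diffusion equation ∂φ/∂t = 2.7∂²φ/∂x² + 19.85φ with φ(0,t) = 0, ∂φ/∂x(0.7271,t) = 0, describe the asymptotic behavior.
φ grows unboundedly. Reaction dominates diffusion (r=19.85 > κπ²/(4L²)≈12.6); solution grows exponentially.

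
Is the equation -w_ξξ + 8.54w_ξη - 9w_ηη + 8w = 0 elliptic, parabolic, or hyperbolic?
Computing B² - 4AC with A = -1, B = 8.54, C = -9: discriminant = 36.9316 (positive). Answer: hyperbolic.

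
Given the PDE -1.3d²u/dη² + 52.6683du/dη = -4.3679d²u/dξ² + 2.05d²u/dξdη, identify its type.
Rewriting in standard form: 4.3679d²u/dξ² - 2.05d²u/dξdη - 1.3d²u/dη² + 52.6683du/dη = 0. The second-order coefficients are A = 4.3679, B = -2.05, C = -1.3. Since B² - 4AC = 26.91558 > 0, this is a hyperbolic PDE.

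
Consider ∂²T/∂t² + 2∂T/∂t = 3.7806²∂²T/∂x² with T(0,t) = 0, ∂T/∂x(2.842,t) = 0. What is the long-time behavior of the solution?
As t → ∞, T → 0. Damping (γ=2) dissipates energy; oscillations decay exponentially.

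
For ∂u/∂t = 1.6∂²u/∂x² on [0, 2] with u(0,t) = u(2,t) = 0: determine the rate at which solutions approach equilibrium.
Eigenvalues: λₙ = 1.6n²π²/2².
First three modes:
  n=1: λ₁ = 1.6π²/2² ≈ 3.948
  n=2: λ₂ = 6.4π²/2² ≈ 15.791 (4× faster decay)
  n=3: λ₃ = 14.4π²/2² ≈ 35.531 (9× faster decay)
As t → ∞, higher modes decay exponentially faster. The n=1 mode dominates: u ~ c₁ sin(πx/2) e^{-λ₁t}.
Decay rate: λ₁ = 1.6π²/2² ≈ 3.948.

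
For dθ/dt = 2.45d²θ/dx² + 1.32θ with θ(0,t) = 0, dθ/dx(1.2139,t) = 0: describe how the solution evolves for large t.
θ → 0. Diffusion dominates reaction (r=1.32 < κπ²/(4L²)≈4.1); solution decays.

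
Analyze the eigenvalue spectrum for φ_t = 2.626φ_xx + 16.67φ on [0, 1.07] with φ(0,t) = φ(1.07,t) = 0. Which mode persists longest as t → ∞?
Eigenvalues: λₙ = 2.626n²π²/1.07² - 16.67.
First three modes:
  n=1: λ₁ = 2.626π²/1.07² - 16.67 ≈ 5.967
  n=2: λ₂ = 10.504π²/1.07² - 16.67 ≈ 73.88
  n=3: λ₃ = 23.634π²/1.07² - 16.67 ≈ 187.067
Since 2.626π²/1.07² ≈ 22.637 > 16.67, all λₙ > 0.
The n=1 mode decays slowest → dominates as t → ∞.
Asymptotic: φ ~ c₁ sin(πx/1.07) e^{-λ₁t} with decay rate λ₁ ≈ 5.967.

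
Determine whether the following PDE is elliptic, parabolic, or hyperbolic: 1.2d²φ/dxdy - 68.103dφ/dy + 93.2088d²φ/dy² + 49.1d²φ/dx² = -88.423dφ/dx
Rewriting in standard form: 49.1d²φ/dx² + 1.2d²φ/dxdy + 93.2088d²φ/dy² + 88.423dφ/dx - 68.103dφ/dy = 0. Coefficients: A = 49.1, B = 1.2, C = 93.2088. B² - 4AC = -18304.76832, which is negative, so the equation is elliptic.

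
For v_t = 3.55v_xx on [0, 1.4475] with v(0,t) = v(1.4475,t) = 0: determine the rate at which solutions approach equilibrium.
Eigenvalues: λₙ = 3.55n²π²/1.4475².
First three modes:
  n=1: λ₁ = 3.55π²/1.4475² ≈ 16.722
  n=2: λ₂ = 14.2π²/1.4475² ≈ 66.888 (4× faster decay)
  n=3: λ₃ = 31.95π²/1.4475² ≈ 150.499 (9× faster decay)
As t → ∞, higher modes decay exponentially faster. The n=1 mode dominates: v ~ c₁ sin(πx/1.4475) e^{-λ₁t}.
Decay rate: λ₁ = 3.55π²/1.4475² ≈ 16.722.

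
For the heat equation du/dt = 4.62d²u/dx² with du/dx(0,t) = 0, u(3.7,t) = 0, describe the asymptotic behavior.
u → 0. Heat escapes through the Dirichlet boundary.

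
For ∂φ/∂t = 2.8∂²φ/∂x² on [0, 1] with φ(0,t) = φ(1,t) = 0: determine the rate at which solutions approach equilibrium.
Eigenvalues: λₙ = 2.8n²π².
First three modes:
  n=1: λ₁ = 2.8π² ≈ 27.635
  n=2: λ₂ = 11.2π² ≈ 110.54 (4× faster decay)
  n=3: λ₃ = 25.2π² ≈ 248.714 (9× faster decay)
As t → ∞, higher modes decay exponentially faster. The n=1 mode dominates: φ ~ c₁ sin(πx) e^{-λ₁t}.
Decay rate: λ₁ = 2.8π² ≈ 27.635.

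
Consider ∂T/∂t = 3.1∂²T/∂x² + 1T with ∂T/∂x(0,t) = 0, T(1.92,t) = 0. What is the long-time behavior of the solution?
As t → ∞, T → 0. Diffusion dominates reaction (r=1 < κπ²/(4L²)≈2.07); solution decays.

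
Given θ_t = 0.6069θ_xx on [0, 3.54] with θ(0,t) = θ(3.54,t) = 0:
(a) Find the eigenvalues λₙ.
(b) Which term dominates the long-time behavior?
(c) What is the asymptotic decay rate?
Eigenvalues: λₙ = 0.6069n²π²/3.54².
First three modes:
  n=1: λ₁ = 0.6069π²/3.54² ≈ 0.478
  n=2: λ₂ = 2.4276π²/3.54² ≈ 1.912 (4× faster decay)
  n=3: λ₃ = 5.4621π²/3.54² ≈ 4.302 (9× faster decay)
As t → ∞, higher modes decay exponentially faster. The n=1 mode dominates: θ ~ c₁ sin(πx/3.54) e^{-λ₁t}.
Decay rate: λ₁ = 0.6069π²/3.54² ≈ 0.478.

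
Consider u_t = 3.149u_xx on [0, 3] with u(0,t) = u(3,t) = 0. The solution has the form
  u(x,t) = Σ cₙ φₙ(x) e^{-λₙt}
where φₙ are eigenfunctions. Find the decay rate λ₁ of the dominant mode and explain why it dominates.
Eigenvalues: λₙ = 3.149n²π²/3².
First three modes:
  n=1: λ₁ = 3.149π²/3² ≈ 3.453
  n=2: λ₂ = 12.596π²/3² ≈ 13.813 (4× faster decay)
  n=3: λ₃ = 28.341π²/3² ≈ 31.079 (9× faster decay)
As t → ∞, higher modes decay exponentially faster. The n=1 mode dominates: u ~ c₁ sin(πx/3) e^{-λ₁t}.
Decay rate: λ₁ = 3.149π²/3² ≈ 3.453.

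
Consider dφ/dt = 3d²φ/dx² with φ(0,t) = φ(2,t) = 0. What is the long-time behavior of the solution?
As t → ∞, φ → 0. Heat diffuses out through both boundaries.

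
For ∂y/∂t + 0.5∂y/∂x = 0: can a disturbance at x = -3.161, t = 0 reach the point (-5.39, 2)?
No. Only data at x = -6.39 affects (-5.39, 2). Advection has one-way propagation along characteristics.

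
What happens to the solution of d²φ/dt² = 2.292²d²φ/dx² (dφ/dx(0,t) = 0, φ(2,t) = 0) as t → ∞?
φ oscillates (no decay). Energy is conserved; the solution oscillates indefinitely as standing waves.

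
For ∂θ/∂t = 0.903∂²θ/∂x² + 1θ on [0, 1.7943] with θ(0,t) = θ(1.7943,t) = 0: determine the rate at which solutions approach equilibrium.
Eigenvalues: λₙ = 0.903n²π²/1.7943² - 1.
First three modes:
  n=1: λ₁ = 0.903π²/1.7943² - 1 ≈ 1.768
  n=2: λ₂ = 3.612π²/1.7943² - 1 ≈ 10.073
  n=3: λ₃ = 8.127π²/1.7943² - 1 ≈ 23.914
Since 0.903π²/1.7943² ≈ 2.768 > 1, all λₙ > 0.
The n=1 mode decays slowest → dominates as t → ∞.
Asymptotic: θ ~ c₁ sin(πx/1.7943) e^{-λ₁t} with decay rate λ₁ ≈ 1.768.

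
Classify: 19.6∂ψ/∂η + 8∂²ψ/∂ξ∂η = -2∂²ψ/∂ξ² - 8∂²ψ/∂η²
Rewriting in standard form: 2∂²ψ/∂ξ² + 8∂²ψ/∂ξ∂η + 8∂²ψ/∂η² + 19.6∂ψ/∂η = 0. Parabolic (discriminant = 0).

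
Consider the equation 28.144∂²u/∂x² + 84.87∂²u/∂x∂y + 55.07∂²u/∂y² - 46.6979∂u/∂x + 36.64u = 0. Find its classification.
Hyperbolic. (A = 28.144, B = 84.87, C = 55.07 gives B² - 4AC = 1003.35658.)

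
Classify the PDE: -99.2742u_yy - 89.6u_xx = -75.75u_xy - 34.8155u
Rewriting in standard form: -89.6u_xx + 75.75u_xy - 99.2742u_yy + 34.8155u = 0. A = -89.6, B = 75.75, C = -99.2742. Discriminant B² - 4AC = -29841.81078. Since -29841.81078 < 0, elliptic.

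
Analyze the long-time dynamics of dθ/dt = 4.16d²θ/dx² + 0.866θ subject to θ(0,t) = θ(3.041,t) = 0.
Long-time behavior: θ → 0. Diffusion dominates reaction (r=0.866 < κπ²/L²≈4.44); solution decays.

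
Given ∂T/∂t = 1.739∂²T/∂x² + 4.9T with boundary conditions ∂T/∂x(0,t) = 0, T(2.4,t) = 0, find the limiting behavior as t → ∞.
T grows unboundedly. Reaction dominates diffusion (r=4.9 > κπ²/(4L²)≈0.74); solution grows exponentially.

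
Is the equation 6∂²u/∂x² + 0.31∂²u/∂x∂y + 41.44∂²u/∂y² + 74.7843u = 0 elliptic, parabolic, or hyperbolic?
Computing B² - 4AC with A = 6, B = 0.31, C = 41.44: discriminant = -994.4639 (negative). Answer: elliptic.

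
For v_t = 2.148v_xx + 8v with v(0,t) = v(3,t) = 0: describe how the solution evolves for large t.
v grows unboundedly. Reaction dominates diffusion (r=8 > κπ²/L²≈2.36); solution grows exponentially.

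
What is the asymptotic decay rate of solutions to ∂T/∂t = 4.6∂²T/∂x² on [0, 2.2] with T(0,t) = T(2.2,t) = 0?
Eigenvalues: λₙ = 4.6n²π²/2.2².
First three modes:
  n=1: λ₁ = 4.6π²/2.2² ≈ 9.38
  n=2: λ₂ = 18.4π²/2.2² ≈ 37.521 (4× faster decay)
  n=3: λ₃ = 41.4π²/2.2² ≈ 84.422 (9× faster decay)
As t → ∞, higher modes decay exponentially faster. The n=1 mode dominates: T ~ c₁ sin(πx/2.2) e^{-λ₁t}.
Decay rate: λ₁ = 4.6π²/2.2² ≈ 9.38.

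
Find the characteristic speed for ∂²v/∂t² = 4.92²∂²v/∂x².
Speed = 4.92. Information travels along characteristics x = x₀ ± 4.92t.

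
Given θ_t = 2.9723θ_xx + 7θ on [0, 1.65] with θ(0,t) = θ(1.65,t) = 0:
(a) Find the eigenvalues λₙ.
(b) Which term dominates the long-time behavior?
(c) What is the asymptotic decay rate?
Eigenvalues: λₙ = 2.9723n²π²/1.65² - 7.
First three modes:
  n=1: λ₁ = 2.9723π²/1.65² - 7 ≈ 3.775
  n=2: λ₂ = 11.8892π²/1.65² - 7 ≈ 36.101
  n=3: λ₃ = 26.7507π²/1.65² - 7 ≈ 89.977
Since 2.9723π²/1.65² ≈ 10.775 > 7, all λₙ > 0.
The n=1 mode decays slowest → dominates as t → ∞.
Asymptotic: θ ~ c₁ sin(πx/1.65) e^{-λ₁t} with decay rate λ₁ ≈ 3.775.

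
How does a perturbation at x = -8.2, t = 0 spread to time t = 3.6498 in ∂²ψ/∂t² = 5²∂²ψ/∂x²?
Domain of influence: [-26.449, 10.049]. Data at x = -8.2 spreads outward at speed 5.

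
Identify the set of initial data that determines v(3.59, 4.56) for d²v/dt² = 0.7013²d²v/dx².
Domain of dependence: [0.392072, 6.787928]. Signals travel at speed 0.7013, so data within |x - 3.59| ≤ 0.7013·4.56 = 3.197928 can reach the point.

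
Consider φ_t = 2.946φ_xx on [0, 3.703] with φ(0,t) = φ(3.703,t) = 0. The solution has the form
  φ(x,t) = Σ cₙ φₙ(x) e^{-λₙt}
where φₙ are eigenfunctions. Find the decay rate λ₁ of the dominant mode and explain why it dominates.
Eigenvalues: λₙ = 2.946n²π²/3.703².
First three modes:
  n=1: λ₁ = 2.946π²/3.703² ≈ 2.12
  n=2: λ₂ = 11.784π²/3.703² ≈ 8.482 (4× faster decay)
  n=3: λ₃ = 26.514π²/3.703² ≈ 19.084 (9× faster decay)
As t → ∞, higher modes decay exponentially faster. The n=1 mode dominates: φ ~ c₁ sin(πx/3.703) e^{-λ₁t}.
Decay rate: λ₁ = 2.946π²/3.703² ≈ 2.12.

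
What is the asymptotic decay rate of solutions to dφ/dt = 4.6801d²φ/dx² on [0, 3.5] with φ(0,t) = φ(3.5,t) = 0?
Eigenvalues: λₙ = 4.6801n²π²/3.5².
First three modes:
  n=1: λ₁ = 4.6801π²/3.5² ≈ 3.771
  n=2: λ₂ = 18.7204π²/3.5² ≈ 15.083 (4× faster decay)
  n=3: λ₃ = 42.1209π²/3.5² ≈ 33.936 (9× faster decay)
As t → ∞, higher modes decay exponentially faster. The n=1 mode dominates: φ ~ c₁ sin(πx/3.5) e^{-λ₁t}.
Decay rate: λ₁ = 4.6801π²/3.5² ≈ 3.771.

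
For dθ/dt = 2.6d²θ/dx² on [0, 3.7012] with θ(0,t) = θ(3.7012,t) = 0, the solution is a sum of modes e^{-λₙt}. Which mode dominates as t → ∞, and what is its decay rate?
Eigenvalues: λₙ = 2.6n²π²/3.7012².
First three modes:
  n=1: λ₁ = 2.6π²/3.7012² ≈ 1.873
  n=2: λ₂ = 10.4π²/3.7012² ≈ 7.493 (4× faster decay)
  n=3: λ₃ = 23.4π²/3.7012² ≈ 16.859 (9× faster decay)
As t → ∞, higher modes decay exponentially faster. The n=1 mode dominates: θ ~ c₁ sin(πx/3.7012) e^{-λ₁t}.
Decay rate: λ₁ = 2.6π²/3.7012² ≈ 1.873.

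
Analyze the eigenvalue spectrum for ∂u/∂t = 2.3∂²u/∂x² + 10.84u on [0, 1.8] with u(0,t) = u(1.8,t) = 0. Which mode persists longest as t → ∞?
Eigenvalues: λₙ = 2.3n²π²/1.8² - 10.84.
First three modes:
  n=1: λ₁ = 2.3π²/1.8² - 10.84 ≈ -3.834
  n=2: λ₂ = 9.2π²/1.8² - 10.84 ≈ 17.185
  n=3: λ₃ = 20.7π²/1.8² - 10.84 ≈ 52.216
Since 2.3π²/1.8² ≈ 7.006 < 10.84, λ₁ < 0.
The n=1 mode grows fastest (−λₙ is largest for n=1) → dominates.
Asymptotic: u ~ c₁ sin(πx/1.8) e^{3.834t} (exponential growth at rate −λ₁ ≈ 3.834).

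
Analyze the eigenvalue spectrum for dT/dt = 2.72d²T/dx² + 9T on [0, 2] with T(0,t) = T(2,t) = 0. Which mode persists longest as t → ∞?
Eigenvalues: λₙ = 2.72n²π²/2² - 9.
First three modes:
  n=1: λ₁ = 2.72π²/2² - 9 ≈ -2.289
  n=2: λ₂ = 10.88π²/2² - 9 ≈ 17.845
  n=3: λ₃ = 24.48π²/2² - 9 ≈ 51.402
Since 2.72π²/2² ≈ 6.711 < 9, λ₁ < 0.
The n=1 mode grows fastest (−λₙ is largest for n=1) → dominates.
Asymptotic: T ~ c₁ sin(πx/2) e^{2.289t} (exponential growth at rate −λ₁ ≈ 2.289).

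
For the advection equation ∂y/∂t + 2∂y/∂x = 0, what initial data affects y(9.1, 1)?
A single point: x = 7.1. The characteristic through (9.1, 1) is x - 2t = const, so x = 9.1 - 2·1 = 7.1.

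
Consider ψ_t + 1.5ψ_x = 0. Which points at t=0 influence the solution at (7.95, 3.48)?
A single point: x = 2.73. The characteristic through (7.95, 3.48) is x - 1.5t = const, so x = 7.95 - 1.5·3.48 = 2.73.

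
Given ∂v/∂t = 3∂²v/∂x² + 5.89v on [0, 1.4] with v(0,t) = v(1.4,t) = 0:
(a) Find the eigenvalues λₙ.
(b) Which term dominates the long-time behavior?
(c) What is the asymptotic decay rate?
Eigenvalues: λₙ = 3n²π²/1.4² - 5.89.
First three modes:
  n=1: λ₁ = 3π²/1.4² - 5.89 ≈ 9.217
  n=2: λ₂ = 12π²/1.4² - 5.89 ≈ 54.536
  n=3: λ₃ = 27π²/1.4² - 5.89 ≈ 130.069
Since 3π²/1.4² ≈ 15.107 > 5.89, all λₙ > 0.
The n=1 mode decays slowest → dominates as t → ∞.
Asymptotic: v ~ c₁ sin(πx/1.4) e^{-λ₁t} with decay rate λ₁ ≈ 9.217.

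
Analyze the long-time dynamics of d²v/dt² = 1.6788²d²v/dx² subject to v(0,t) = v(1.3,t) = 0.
Long-time behavior: v oscillates (no decay). Energy is conserved; the solution oscillates indefinitely as standing waves.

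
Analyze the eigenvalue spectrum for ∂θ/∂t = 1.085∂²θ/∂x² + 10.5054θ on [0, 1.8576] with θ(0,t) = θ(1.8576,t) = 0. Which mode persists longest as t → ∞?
Eigenvalues: λₙ = 1.085n²π²/1.8576² - 10.5054.
First three modes:
  n=1: λ₁ = 1.085π²/1.8576² - 10.5054 ≈ -7.402
  n=2: λ₂ = 4.34π²/1.8576² - 10.5054 ≈ 1.908
  n=3: λ₃ = 9.765π²/1.8576² - 10.5054 ≈ 17.424
Since 1.085π²/1.8576² ≈ 3.103 < 10.5054, λ₁ < 0.
The n=1 mode grows fastest (−λₙ is largest for n=1) → dominates.
Asymptotic: θ ~ c₁ sin(πx/1.8576) e^{7.402t} (exponential growth at rate −λ₁ ≈ 7.402).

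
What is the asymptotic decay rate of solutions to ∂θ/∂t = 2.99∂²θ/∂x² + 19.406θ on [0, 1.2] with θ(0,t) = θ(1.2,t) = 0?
Eigenvalues: λₙ = 2.99n²π²/1.2² - 19.406.
First three modes:
  n=1: λ₁ = 2.99π²/1.2² - 19.406 ≈ 1.087
  n=2: λ₂ = 11.96π²/1.2² - 19.406 ≈ 62.567
  n=3: λ₃ = 26.91π²/1.2² - 19.406 ≈ 165.032
Since 2.99π²/1.2² ≈ 20.493 > 19.406, all λₙ > 0.
The n=1 mode decays slowest → dominates as t → ∞.
Asymptotic: θ ~ c₁ sin(πx/1.2) e^{-λ₁t} with decay rate λ₁ ≈ 1.087.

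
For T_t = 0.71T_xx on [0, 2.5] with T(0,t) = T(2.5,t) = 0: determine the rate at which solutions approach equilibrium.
Eigenvalues: λₙ = 0.71n²π²/2.5².
First three modes:
  n=1: λ₁ = 0.71π²/2.5² ≈ 1.121
  n=2: λ₂ = 2.84π²/2.5² ≈ 4.485 (4× faster decay)
  n=3: λ₃ = 6.39π²/2.5² ≈ 10.091 (9× faster decay)
As t → ∞, higher modes decay exponentially faster. The n=1 mode dominates: T ~ c₁ sin(πx/2.5) e^{-λ₁t}.
Decay rate: λ₁ = 0.71π²/2.5² ≈ 1.121.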